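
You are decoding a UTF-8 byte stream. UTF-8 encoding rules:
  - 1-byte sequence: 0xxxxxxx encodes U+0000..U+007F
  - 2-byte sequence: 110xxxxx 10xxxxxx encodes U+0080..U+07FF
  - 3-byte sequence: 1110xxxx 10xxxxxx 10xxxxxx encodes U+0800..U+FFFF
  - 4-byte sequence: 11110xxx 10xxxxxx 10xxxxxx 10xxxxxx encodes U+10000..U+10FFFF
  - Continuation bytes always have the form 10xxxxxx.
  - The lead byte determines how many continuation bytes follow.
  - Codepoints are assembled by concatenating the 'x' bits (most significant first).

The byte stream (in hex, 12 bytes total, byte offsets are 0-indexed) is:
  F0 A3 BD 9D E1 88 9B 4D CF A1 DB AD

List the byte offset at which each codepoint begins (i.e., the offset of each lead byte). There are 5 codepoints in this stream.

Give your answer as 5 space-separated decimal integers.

Answer: 0 4 7 8 10

Derivation:
Byte[0]=F0: 4-byte lead, need 3 cont bytes. acc=0x0
Byte[1]=A3: continuation. acc=(acc<<6)|0x23=0x23
Byte[2]=BD: continuation. acc=(acc<<6)|0x3D=0x8FD
Byte[3]=9D: continuation. acc=(acc<<6)|0x1D=0x23F5D
Completed: cp=U+23F5D (starts at byte 0)
Byte[4]=E1: 3-byte lead, need 2 cont bytes. acc=0x1
Byte[5]=88: continuation. acc=(acc<<6)|0x08=0x48
Byte[6]=9B: continuation. acc=(acc<<6)|0x1B=0x121B
Completed: cp=U+121B (starts at byte 4)
Byte[7]=4D: 1-byte ASCII. cp=U+004D
Byte[8]=CF: 2-byte lead, need 1 cont bytes. acc=0xF
Byte[9]=A1: continuation. acc=(acc<<6)|0x21=0x3E1
Completed: cp=U+03E1 (starts at byte 8)
Byte[10]=DB: 2-byte lead, need 1 cont bytes. acc=0x1B
Byte[11]=AD: continuation. acc=(acc<<6)|0x2D=0x6ED
Completed: cp=U+06ED (starts at byte 10)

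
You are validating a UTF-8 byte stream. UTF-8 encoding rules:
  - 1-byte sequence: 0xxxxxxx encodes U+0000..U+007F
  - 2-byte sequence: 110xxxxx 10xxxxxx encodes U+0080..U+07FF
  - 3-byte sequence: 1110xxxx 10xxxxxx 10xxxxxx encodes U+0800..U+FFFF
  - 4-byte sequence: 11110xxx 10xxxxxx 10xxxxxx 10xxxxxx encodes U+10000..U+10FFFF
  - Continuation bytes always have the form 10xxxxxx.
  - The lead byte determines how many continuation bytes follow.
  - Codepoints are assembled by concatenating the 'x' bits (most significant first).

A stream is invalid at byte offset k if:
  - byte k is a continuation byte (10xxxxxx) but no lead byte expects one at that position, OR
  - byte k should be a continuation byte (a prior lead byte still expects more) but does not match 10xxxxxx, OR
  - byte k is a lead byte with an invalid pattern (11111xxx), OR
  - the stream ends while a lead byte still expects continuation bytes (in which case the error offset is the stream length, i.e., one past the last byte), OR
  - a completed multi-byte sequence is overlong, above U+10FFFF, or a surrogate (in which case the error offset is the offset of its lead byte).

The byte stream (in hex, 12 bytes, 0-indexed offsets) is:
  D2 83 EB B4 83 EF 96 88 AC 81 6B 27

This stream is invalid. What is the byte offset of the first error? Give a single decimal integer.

Answer: 8

Derivation:
Byte[0]=D2: 2-byte lead, need 1 cont bytes. acc=0x12
Byte[1]=83: continuation. acc=(acc<<6)|0x03=0x483
Completed: cp=U+0483 (starts at byte 0)
Byte[2]=EB: 3-byte lead, need 2 cont bytes. acc=0xB
Byte[3]=B4: continuation. acc=(acc<<6)|0x34=0x2F4
Byte[4]=83: continuation. acc=(acc<<6)|0x03=0xBD03
Completed: cp=U+BD03 (starts at byte 2)
Byte[5]=EF: 3-byte lead, need 2 cont bytes. acc=0xF
Byte[6]=96: continuation. acc=(acc<<6)|0x16=0x3D6
Byte[7]=88: continuation. acc=(acc<<6)|0x08=0xF588
Completed: cp=U+F588 (starts at byte 5)
Byte[8]=AC: INVALID lead byte (not 0xxx/110x/1110/11110)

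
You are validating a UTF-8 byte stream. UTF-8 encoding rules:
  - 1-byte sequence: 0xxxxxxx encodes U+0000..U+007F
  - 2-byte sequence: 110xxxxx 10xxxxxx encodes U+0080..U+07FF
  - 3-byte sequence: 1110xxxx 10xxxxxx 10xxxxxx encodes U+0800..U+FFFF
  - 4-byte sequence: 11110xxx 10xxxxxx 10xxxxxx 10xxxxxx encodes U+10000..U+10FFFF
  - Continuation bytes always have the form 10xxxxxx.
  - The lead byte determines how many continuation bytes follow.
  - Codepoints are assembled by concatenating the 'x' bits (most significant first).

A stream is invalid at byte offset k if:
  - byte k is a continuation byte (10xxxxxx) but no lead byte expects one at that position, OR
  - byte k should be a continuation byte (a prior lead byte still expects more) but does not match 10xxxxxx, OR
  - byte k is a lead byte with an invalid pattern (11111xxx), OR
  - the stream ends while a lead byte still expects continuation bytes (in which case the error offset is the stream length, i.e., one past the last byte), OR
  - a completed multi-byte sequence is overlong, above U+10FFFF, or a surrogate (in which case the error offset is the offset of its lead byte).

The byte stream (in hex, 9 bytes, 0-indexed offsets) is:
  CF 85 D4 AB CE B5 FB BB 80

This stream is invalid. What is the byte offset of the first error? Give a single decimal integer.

Answer: 6

Derivation:
Byte[0]=CF: 2-byte lead, need 1 cont bytes. acc=0xF
Byte[1]=85: continuation. acc=(acc<<6)|0x05=0x3C5
Completed: cp=U+03C5 (starts at byte 0)
Byte[2]=D4: 2-byte lead, need 1 cont bytes. acc=0x14
Byte[3]=AB: continuation. acc=(acc<<6)|0x2B=0x52B
Completed: cp=U+052B (starts at byte 2)
Byte[4]=CE: 2-byte lead, need 1 cont bytes. acc=0xE
Byte[5]=B5: continuation. acc=(acc<<6)|0x35=0x3B5
Completed: cp=U+03B5 (starts at byte 4)
Byte[6]=FB: INVALID lead byte (not 0xxx/110x/1110/11110)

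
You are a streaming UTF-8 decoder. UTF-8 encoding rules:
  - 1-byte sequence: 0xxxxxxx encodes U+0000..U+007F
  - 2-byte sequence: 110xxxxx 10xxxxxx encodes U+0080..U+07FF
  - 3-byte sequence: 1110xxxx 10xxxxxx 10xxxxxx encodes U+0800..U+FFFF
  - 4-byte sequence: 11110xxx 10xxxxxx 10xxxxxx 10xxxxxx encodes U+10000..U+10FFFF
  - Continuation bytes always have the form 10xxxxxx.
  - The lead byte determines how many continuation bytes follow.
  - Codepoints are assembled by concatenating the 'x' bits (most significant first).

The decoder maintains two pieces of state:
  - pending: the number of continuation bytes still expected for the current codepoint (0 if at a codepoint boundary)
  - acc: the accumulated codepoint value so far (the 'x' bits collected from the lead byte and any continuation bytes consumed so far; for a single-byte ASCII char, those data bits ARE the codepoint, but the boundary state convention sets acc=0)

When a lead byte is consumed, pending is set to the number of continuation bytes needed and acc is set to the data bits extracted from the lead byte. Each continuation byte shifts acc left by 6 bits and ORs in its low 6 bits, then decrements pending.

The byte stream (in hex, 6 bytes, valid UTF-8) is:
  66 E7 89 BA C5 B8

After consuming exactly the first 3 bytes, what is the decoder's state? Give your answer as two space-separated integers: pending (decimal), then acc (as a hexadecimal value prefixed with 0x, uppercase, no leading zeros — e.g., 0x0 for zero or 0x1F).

Answer: 1 0x1C9

Derivation:
Byte[0]=66: 1-byte. pending=0, acc=0x0
Byte[1]=E7: 3-byte lead. pending=2, acc=0x7
Byte[2]=89: continuation. acc=(acc<<6)|0x09=0x1C9, pending=1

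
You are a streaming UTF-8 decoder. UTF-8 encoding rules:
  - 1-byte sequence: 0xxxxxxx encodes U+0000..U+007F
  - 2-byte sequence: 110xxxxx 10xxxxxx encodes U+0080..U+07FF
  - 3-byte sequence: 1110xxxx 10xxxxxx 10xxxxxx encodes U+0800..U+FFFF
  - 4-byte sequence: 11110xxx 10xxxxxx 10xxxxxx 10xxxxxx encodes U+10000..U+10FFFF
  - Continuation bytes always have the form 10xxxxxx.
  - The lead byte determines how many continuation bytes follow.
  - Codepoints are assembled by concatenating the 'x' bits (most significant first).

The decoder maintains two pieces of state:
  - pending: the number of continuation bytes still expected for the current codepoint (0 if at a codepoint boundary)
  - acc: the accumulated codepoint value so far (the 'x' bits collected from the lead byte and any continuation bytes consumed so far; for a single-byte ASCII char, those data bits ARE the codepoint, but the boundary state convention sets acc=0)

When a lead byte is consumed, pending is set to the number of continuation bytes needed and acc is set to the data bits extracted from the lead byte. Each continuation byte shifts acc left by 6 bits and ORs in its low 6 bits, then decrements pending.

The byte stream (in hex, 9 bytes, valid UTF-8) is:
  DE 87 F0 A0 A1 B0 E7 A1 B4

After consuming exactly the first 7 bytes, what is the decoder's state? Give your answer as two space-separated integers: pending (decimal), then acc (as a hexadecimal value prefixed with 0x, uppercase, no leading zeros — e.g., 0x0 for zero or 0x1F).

Answer: 2 0x7

Derivation:
Byte[0]=DE: 2-byte lead. pending=1, acc=0x1E
Byte[1]=87: continuation. acc=(acc<<6)|0x07=0x787, pending=0
Byte[2]=F0: 4-byte lead. pending=3, acc=0x0
Byte[3]=A0: continuation. acc=(acc<<6)|0x20=0x20, pending=2
Byte[4]=A1: continuation. acc=(acc<<6)|0x21=0x821, pending=1
Byte[5]=B0: continuation. acc=(acc<<6)|0x30=0x20870, pending=0
Byte[6]=E7: 3-byte lead. pending=2, acc=0x7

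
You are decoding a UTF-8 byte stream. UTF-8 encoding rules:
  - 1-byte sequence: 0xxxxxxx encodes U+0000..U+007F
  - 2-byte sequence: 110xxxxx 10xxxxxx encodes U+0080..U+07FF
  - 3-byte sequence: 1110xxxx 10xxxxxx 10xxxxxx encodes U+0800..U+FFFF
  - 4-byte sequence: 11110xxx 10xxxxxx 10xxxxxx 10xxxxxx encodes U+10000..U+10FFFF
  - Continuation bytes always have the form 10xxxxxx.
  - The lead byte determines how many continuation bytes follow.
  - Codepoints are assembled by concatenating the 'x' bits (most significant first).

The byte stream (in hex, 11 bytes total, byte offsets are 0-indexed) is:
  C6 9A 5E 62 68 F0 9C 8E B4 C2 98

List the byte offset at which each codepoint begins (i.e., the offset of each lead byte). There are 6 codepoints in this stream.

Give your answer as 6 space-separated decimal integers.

Byte[0]=C6: 2-byte lead, need 1 cont bytes. acc=0x6
Byte[1]=9A: continuation. acc=(acc<<6)|0x1A=0x19A
Completed: cp=U+019A (starts at byte 0)
Byte[2]=5E: 1-byte ASCII. cp=U+005E
Byte[3]=62: 1-byte ASCII. cp=U+0062
Byte[4]=68: 1-byte ASCII. cp=U+0068
Byte[5]=F0: 4-byte lead, need 3 cont bytes. acc=0x0
Byte[6]=9C: continuation. acc=(acc<<6)|0x1C=0x1C
Byte[7]=8E: continuation. acc=(acc<<6)|0x0E=0x70E
Byte[8]=B4: continuation. acc=(acc<<6)|0x34=0x1C3B4
Completed: cp=U+1C3B4 (starts at byte 5)
Byte[9]=C2: 2-byte lead, need 1 cont bytes. acc=0x2
Byte[10]=98: continuation. acc=(acc<<6)|0x18=0x98
Completed: cp=U+0098 (starts at byte 9)

Answer: 0 2 3 4 5 9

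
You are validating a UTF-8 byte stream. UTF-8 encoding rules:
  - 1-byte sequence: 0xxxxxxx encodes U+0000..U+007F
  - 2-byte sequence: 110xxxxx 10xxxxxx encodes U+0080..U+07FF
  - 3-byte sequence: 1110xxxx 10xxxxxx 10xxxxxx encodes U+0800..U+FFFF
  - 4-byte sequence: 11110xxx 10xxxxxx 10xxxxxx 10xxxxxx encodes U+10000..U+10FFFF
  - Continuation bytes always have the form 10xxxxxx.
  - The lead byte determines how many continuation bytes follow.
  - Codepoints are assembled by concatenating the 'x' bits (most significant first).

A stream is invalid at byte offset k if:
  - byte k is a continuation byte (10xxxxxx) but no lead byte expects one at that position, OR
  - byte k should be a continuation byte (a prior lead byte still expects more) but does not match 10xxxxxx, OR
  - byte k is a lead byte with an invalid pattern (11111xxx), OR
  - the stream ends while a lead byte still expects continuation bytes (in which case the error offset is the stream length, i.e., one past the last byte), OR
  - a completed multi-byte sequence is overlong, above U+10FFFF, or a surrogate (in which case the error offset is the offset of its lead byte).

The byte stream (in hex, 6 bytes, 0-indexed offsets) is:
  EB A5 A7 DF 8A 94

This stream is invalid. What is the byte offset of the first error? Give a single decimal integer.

Byte[0]=EB: 3-byte lead, need 2 cont bytes. acc=0xB
Byte[1]=A5: continuation. acc=(acc<<6)|0x25=0x2E5
Byte[2]=A7: continuation. acc=(acc<<6)|0x27=0xB967
Completed: cp=U+B967 (starts at byte 0)
Byte[3]=DF: 2-byte lead, need 1 cont bytes. acc=0x1F
Byte[4]=8A: continuation. acc=(acc<<6)|0x0A=0x7CA
Completed: cp=U+07CA (starts at byte 3)
Byte[5]=94: INVALID lead byte (not 0xxx/110x/1110/11110)

Answer: 5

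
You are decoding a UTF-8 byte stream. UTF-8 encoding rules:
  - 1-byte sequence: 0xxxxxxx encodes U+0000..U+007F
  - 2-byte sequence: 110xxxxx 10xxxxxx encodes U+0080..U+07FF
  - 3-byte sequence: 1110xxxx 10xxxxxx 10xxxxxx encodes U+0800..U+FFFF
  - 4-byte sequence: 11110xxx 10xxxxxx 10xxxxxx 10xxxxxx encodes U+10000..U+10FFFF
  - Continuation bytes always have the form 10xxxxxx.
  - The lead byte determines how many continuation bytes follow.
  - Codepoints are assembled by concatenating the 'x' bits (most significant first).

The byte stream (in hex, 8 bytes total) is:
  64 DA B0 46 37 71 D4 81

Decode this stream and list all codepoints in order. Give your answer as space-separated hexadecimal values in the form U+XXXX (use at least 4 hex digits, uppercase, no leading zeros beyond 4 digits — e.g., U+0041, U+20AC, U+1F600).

Byte[0]=64: 1-byte ASCII. cp=U+0064
Byte[1]=DA: 2-byte lead, need 1 cont bytes. acc=0x1A
Byte[2]=B0: continuation. acc=(acc<<6)|0x30=0x6B0
Completed: cp=U+06B0 (starts at byte 1)
Byte[3]=46: 1-byte ASCII. cp=U+0046
Byte[4]=37: 1-byte ASCII. cp=U+0037
Byte[5]=71: 1-byte ASCII. cp=U+0071
Byte[6]=D4: 2-byte lead, need 1 cont bytes. acc=0x14
Byte[7]=81: continuation. acc=(acc<<6)|0x01=0x501
Completed: cp=U+0501 (starts at byte 6)

Answer: U+0064 U+06B0 U+0046 U+0037 U+0071 U+0501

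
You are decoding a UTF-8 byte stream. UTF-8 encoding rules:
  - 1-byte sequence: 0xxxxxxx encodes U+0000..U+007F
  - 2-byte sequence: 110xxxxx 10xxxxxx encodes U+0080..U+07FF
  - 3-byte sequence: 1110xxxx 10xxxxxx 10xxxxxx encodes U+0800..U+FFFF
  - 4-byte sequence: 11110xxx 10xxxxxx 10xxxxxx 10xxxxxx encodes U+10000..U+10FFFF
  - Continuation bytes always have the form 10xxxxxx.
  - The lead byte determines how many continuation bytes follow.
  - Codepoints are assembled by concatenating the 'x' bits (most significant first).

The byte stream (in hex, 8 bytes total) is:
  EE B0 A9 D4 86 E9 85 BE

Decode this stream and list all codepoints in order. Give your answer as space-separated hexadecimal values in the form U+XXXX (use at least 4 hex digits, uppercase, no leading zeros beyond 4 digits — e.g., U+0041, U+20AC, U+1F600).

Answer: U+EC29 U+0506 U+917E

Derivation:
Byte[0]=EE: 3-byte lead, need 2 cont bytes. acc=0xE
Byte[1]=B0: continuation. acc=(acc<<6)|0x30=0x3B0
Byte[2]=A9: continuation. acc=(acc<<6)|0x29=0xEC29
Completed: cp=U+EC29 (starts at byte 0)
Byte[3]=D4: 2-byte lead, need 1 cont bytes. acc=0x14
Byte[4]=86: continuation. acc=(acc<<6)|0x06=0x506
Completed: cp=U+0506 (starts at byte 3)
Byte[5]=E9: 3-byte lead, need 2 cont bytes. acc=0x9
Byte[6]=85: continuation. acc=(acc<<6)|0x05=0x245
Byte[7]=BE: continuation. acc=(acc<<6)|0x3E=0x917E
Completed: cp=U+917E (starts at byte 5)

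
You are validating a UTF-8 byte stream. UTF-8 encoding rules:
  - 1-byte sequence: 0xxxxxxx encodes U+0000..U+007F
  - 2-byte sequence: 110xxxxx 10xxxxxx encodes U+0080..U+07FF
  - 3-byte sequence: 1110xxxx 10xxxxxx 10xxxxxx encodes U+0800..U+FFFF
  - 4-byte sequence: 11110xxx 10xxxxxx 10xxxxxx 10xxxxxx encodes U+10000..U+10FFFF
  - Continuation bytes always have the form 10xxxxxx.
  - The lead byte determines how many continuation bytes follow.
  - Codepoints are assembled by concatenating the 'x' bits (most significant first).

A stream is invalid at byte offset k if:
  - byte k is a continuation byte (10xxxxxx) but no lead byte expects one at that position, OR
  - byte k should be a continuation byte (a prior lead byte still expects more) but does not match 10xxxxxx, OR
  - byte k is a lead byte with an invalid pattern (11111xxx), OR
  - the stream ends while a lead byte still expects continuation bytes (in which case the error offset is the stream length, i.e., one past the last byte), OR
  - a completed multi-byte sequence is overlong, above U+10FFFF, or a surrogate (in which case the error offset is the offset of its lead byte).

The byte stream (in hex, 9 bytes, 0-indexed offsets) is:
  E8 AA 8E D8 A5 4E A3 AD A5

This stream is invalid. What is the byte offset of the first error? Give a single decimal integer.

Byte[0]=E8: 3-byte lead, need 2 cont bytes. acc=0x8
Byte[1]=AA: continuation. acc=(acc<<6)|0x2A=0x22A
Byte[2]=8E: continuation. acc=(acc<<6)|0x0E=0x8A8E
Completed: cp=U+8A8E (starts at byte 0)
Byte[3]=D8: 2-byte lead, need 1 cont bytes. acc=0x18
Byte[4]=A5: continuation. acc=(acc<<6)|0x25=0x625
Completed: cp=U+0625 (starts at byte 3)
Byte[5]=4E: 1-byte ASCII. cp=U+004E
Byte[6]=A3: INVALID lead byte (not 0xxx/110x/1110/11110)

Answer: 6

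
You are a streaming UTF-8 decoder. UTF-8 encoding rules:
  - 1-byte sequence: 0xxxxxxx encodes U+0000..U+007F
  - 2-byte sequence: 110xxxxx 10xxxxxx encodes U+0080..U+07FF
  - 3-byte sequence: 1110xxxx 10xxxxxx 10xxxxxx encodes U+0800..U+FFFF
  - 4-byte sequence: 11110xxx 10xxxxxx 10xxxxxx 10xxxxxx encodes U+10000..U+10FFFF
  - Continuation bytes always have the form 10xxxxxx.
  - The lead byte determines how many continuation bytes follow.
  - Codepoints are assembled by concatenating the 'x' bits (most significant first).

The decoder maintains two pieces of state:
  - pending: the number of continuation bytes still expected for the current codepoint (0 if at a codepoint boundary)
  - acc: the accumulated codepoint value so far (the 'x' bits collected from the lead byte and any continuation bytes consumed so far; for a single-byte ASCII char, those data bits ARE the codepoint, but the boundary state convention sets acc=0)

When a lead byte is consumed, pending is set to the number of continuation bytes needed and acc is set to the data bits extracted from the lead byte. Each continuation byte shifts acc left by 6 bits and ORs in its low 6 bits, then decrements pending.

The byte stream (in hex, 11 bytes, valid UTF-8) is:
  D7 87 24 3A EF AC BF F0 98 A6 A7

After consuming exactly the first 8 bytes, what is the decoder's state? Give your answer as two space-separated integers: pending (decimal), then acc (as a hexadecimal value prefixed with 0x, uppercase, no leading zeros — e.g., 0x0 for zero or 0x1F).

Byte[0]=D7: 2-byte lead. pending=1, acc=0x17
Byte[1]=87: continuation. acc=(acc<<6)|0x07=0x5C7, pending=0
Byte[2]=24: 1-byte. pending=0, acc=0x0
Byte[3]=3A: 1-byte. pending=0, acc=0x0
Byte[4]=EF: 3-byte lead. pending=2, acc=0xF
Byte[5]=AC: continuation. acc=(acc<<6)|0x2C=0x3EC, pending=1
Byte[6]=BF: continuation. acc=(acc<<6)|0x3F=0xFB3F, pending=0
Byte[7]=F0: 4-byte lead. pending=3, acc=0x0

Answer: 3 0x0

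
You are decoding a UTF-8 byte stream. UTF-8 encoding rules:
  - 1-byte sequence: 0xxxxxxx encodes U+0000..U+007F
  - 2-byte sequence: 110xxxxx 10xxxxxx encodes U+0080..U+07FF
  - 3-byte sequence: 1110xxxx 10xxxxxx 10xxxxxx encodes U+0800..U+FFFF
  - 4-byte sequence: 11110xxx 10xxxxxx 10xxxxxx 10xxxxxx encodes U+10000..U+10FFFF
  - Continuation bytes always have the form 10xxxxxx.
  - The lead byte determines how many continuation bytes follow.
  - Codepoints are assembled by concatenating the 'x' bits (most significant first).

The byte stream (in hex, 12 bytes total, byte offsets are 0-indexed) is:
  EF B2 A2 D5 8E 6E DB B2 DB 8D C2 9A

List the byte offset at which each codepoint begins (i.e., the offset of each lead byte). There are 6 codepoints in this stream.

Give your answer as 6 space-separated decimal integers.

Byte[0]=EF: 3-byte lead, need 2 cont bytes. acc=0xF
Byte[1]=B2: continuation. acc=(acc<<6)|0x32=0x3F2
Byte[2]=A2: continuation. acc=(acc<<6)|0x22=0xFCA2
Completed: cp=U+FCA2 (starts at byte 0)
Byte[3]=D5: 2-byte lead, need 1 cont bytes. acc=0x15
Byte[4]=8E: continuation. acc=(acc<<6)|0x0E=0x54E
Completed: cp=U+054E (starts at byte 3)
Byte[5]=6E: 1-byte ASCII. cp=U+006E
Byte[6]=DB: 2-byte lead, need 1 cont bytes. acc=0x1B
Byte[7]=B2: continuation. acc=(acc<<6)|0x32=0x6F2
Completed: cp=U+06F2 (starts at byte 6)
Byte[8]=DB: 2-byte lead, need 1 cont bytes. acc=0x1B
Byte[9]=8D: continuation. acc=(acc<<6)|0x0D=0x6CD
Completed: cp=U+06CD (starts at byte 8)
Byte[10]=C2: 2-byte lead, need 1 cont bytes. acc=0x2
Byte[11]=9A: continuation. acc=(acc<<6)|0x1A=0x9A
Completed: cp=U+009A (starts at byte 10)

Answer: 0 3 5 6 8 10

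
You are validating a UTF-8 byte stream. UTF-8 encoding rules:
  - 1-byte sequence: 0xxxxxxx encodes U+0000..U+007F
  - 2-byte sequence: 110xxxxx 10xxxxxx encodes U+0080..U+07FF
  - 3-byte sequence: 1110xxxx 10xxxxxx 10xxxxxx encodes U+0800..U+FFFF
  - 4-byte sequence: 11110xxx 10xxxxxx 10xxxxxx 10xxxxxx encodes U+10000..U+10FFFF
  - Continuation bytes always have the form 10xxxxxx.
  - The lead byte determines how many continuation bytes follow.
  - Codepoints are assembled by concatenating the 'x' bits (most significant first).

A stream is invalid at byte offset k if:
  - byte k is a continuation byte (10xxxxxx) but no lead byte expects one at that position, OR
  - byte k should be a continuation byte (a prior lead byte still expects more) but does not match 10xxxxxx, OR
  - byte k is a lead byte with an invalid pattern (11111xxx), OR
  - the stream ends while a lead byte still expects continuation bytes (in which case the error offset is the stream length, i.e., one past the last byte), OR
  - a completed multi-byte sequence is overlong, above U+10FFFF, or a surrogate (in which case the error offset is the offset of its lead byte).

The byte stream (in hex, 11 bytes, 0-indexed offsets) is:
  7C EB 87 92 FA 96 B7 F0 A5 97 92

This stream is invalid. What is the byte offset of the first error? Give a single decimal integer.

Answer: 4

Derivation:
Byte[0]=7C: 1-byte ASCII. cp=U+007C
Byte[1]=EB: 3-byte lead, need 2 cont bytes. acc=0xB
Byte[2]=87: continuation. acc=(acc<<6)|0x07=0x2C7
Byte[3]=92: continuation. acc=(acc<<6)|0x12=0xB1D2
Completed: cp=U+B1D2 (starts at byte 1)
Byte[4]=FA: INVALID lead byte (not 0xxx/110x/1110/11110)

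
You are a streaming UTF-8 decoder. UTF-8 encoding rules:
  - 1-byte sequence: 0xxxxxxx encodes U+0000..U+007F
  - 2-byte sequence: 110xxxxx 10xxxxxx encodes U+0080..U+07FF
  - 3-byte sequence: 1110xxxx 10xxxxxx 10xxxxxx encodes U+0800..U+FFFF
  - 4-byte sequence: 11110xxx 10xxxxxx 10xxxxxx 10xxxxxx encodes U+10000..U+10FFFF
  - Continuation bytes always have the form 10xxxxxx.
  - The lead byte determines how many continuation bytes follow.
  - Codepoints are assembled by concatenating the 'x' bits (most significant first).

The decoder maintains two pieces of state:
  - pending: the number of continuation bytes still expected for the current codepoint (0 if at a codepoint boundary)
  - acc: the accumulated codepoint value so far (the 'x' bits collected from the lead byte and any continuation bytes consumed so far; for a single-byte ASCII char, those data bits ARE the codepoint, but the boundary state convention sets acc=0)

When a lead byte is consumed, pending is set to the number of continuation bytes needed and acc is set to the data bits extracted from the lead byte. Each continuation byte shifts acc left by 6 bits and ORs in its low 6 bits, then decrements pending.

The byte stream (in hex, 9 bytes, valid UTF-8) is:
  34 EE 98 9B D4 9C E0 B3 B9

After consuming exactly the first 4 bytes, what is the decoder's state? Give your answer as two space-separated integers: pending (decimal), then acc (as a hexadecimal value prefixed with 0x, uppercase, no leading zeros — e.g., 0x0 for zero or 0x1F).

Answer: 0 0xE61B

Derivation:
Byte[0]=34: 1-byte. pending=0, acc=0x0
Byte[1]=EE: 3-byte lead. pending=2, acc=0xE
Byte[2]=98: continuation. acc=(acc<<6)|0x18=0x398, pending=1
Byte[3]=9B: continuation. acc=(acc<<6)|0x1B=0xE61B, pending=0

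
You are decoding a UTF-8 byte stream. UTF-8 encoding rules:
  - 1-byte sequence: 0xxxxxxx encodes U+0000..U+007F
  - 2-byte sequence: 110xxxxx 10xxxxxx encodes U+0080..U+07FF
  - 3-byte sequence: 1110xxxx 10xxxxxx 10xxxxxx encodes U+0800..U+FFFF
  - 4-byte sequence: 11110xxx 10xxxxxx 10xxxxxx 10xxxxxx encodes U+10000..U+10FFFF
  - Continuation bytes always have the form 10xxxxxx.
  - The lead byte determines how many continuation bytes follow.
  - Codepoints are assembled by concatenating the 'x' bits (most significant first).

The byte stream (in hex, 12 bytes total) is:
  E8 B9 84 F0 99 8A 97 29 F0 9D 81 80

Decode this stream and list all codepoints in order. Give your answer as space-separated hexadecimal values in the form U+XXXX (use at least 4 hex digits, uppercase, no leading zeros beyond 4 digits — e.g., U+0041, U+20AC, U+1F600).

Byte[0]=E8: 3-byte lead, need 2 cont bytes. acc=0x8
Byte[1]=B9: continuation. acc=(acc<<6)|0x39=0x239
Byte[2]=84: continuation. acc=(acc<<6)|0x04=0x8E44
Completed: cp=U+8E44 (starts at byte 0)
Byte[3]=F0: 4-byte lead, need 3 cont bytes. acc=0x0
Byte[4]=99: continuation. acc=(acc<<6)|0x19=0x19
Byte[5]=8A: continuation. acc=(acc<<6)|0x0A=0x64A
Byte[6]=97: continuation. acc=(acc<<6)|0x17=0x19297
Completed: cp=U+19297 (starts at byte 3)
Byte[7]=29: 1-byte ASCII. cp=U+0029
Byte[8]=F0: 4-byte lead, need 3 cont bytes. acc=0x0
Byte[9]=9D: continuation. acc=(acc<<6)|0x1D=0x1D
Byte[10]=81: continuation. acc=(acc<<6)|0x01=0x741
Byte[11]=80: continuation. acc=(acc<<6)|0x00=0x1D040
Completed: cp=U+1D040 (starts at byte 8)

Answer: U+8E44 U+19297 U+0029 U+1D040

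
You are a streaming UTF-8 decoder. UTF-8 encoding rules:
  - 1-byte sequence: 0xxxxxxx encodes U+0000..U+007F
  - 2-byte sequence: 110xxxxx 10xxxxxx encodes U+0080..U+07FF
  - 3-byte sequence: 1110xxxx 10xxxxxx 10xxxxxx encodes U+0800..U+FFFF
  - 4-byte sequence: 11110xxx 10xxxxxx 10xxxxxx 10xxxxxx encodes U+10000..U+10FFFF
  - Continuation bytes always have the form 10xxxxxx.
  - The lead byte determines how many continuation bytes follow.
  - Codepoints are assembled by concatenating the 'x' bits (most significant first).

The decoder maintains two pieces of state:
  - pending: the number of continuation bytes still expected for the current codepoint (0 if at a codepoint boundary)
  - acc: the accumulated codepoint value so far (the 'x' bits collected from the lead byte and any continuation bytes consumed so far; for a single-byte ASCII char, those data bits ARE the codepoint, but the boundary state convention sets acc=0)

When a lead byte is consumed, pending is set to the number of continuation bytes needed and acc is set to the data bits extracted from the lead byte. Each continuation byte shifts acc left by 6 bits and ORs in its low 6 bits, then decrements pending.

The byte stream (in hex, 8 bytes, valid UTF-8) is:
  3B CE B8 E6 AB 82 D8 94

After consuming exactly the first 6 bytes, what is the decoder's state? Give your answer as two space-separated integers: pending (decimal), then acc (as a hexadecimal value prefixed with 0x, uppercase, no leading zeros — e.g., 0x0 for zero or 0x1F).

Byte[0]=3B: 1-byte. pending=0, acc=0x0
Byte[1]=CE: 2-byte lead. pending=1, acc=0xE
Byte[2]=B8: continuation. acc=(acc<<6)|0x38=0x3B8, pending=0
Byte[3]=E6: 3-byte lead. pending=2, acc=0x6
Byte[4]=AB: continuation. acc=(acc<<6)|0x2B=0x1AB, pending=1
Byte[5]=82: continuation. acc=(acc<<6)|0x02=0x6AC2, pending=0

Answer: 0 0x6AC2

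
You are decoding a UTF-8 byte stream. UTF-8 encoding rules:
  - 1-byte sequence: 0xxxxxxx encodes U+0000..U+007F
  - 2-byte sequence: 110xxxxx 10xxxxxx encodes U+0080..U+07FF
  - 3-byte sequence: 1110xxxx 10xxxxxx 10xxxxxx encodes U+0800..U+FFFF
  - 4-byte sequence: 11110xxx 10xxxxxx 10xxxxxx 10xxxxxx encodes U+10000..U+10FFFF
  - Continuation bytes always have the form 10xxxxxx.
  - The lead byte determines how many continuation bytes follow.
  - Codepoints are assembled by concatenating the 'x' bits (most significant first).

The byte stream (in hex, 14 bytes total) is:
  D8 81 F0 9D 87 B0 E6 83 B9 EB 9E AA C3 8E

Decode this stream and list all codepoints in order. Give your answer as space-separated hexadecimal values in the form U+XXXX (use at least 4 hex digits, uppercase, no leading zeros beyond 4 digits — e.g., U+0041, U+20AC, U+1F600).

Answer: U+0601 U+1D1F0 U+60F9 U+B7AA U+00CE

Derivation:
Byte[0]=D8: 2-byte lead, need 1 cont bytes. acc=0x18
Byte[1]=81: continuation. acc=(acc<<6)|0x01=0x601
Completed: cp=U+0601 (starts at byte 0)
Byte[2]=F0: 4-byte lead, need 3 cont bytes. acc=0x0
Byte[3]=9D: continuation. acc=(acc<<6)|0x1D=0x1D
Byte[4]=87: continuation. acc=(acc<<6)|0x07=0x747
Byte[5]=B0: continuation. acc=(acc<<6)|0x30=0x1D1F0
Completed: cp=U+1D1F0 (starts at byte 2)
Byte[6]=E6: 3-byte lead, need 2 cont bytes. acc=0x6
Byte[7]=83: continuation. acc=(acc<<6)|0x03=0x183
Byte[8]=B9: continuation. acc=(acc<<6)|0x39=0x60F9
Completed: cp=U+60F9 (starts at byte 6)
Byte[9]=EB: 3-byte lead, need 2 cont bytes. acc=0xB
Byte[10]=9E: continuation. acc=(acc<<6)|0x1E=0x2DE
Byte[11]=AA: continuation. acc=(acc<<6)|0x2A=0xB7AA
Completed: cp=U+B7AA (starts at byte 9)
Byte[12]=C3: 2-byte lead, need 1 cont bytes. acc=0x3
Byte[13]=8E: continuation. acc=(acc<<6)|0x0E=0xCE
Completed: cp=U+00CE (starts at byte 12)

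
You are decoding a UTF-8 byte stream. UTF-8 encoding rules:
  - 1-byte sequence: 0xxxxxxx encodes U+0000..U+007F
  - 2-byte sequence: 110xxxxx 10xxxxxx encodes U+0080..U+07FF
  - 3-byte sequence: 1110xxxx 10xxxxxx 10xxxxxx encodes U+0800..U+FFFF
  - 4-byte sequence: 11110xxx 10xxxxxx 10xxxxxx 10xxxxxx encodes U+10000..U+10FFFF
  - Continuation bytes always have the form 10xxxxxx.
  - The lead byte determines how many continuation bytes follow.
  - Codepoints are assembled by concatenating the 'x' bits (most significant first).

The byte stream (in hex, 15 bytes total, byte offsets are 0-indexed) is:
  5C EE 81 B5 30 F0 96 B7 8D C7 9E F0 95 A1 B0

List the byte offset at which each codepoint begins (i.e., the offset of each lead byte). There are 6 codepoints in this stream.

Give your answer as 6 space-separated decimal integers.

Byte[0]=5C: 1-byte ASCII. cp=U+005C
Byte[1]=EE: 3-byte lead, need 2 cont bytes. acc=0xE
Byte[2]=81: continuation. acc=(acc<<6)|0x01=0x381
Byte[3]=B5: continuation. acc=(acc<<6)|0x35=0xE075
Completed: cp=U+E075 (starts at byte 1)
Byte[4]=30: 1-byte ASCII. cp=U+0030
Byte[5]=F0: 4-byte lead, need 3 cont bytes. acc=0x0
Byte[6]=96: continuation. acc=(acc<<6)|0x16=0x16
Byte[7]=B7: continuation. acc=(acc<<6)|0x37=0x5B7
Byte[8]=8D: continuation. acc=(acc<<6)|0x0D=0x16DCD
Completed: cp=U+16DCD (starts at byte 5)
Byte[9]=C7: 2-byte lead, need 1 cont bytes. acc=0x7
Byte[10]=9E: continuation. acc=(acc<<6)|0x1E=0x1DE
Completed: cp=U+01DE (starts at byte 9)
Byte[11]=F0: 4-byte lead, need 3 cont bytes. acc=0x0
Byte[12]=95: continuation. acc=(acc<<6)|0x15=0x15
Byte[13]=A1: continuation. acc=(acc<<6)|0x21=0x561
Byte[14]=B0: continuation. acc=(acc<<6)|0x30=0x15870
Completed: cp=U+15870 (starts at byte 11)

Answer: 0 1 4 5 9 11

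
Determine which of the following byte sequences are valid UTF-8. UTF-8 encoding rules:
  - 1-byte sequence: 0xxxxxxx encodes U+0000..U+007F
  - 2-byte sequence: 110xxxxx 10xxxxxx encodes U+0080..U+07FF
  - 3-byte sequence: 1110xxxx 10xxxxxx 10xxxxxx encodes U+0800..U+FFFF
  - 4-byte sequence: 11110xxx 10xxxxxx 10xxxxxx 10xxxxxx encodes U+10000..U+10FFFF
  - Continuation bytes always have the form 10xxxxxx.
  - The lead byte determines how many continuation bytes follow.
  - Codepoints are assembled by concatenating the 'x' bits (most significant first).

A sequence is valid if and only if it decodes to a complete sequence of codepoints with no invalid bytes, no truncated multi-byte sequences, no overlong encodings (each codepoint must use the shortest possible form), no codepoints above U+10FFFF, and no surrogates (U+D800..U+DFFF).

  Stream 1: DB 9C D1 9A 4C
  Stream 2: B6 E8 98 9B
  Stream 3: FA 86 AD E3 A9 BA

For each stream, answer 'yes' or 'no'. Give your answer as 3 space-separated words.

Stream 1: decodes cleanly. VALID
Stream 2: error at byte offset 0. INVALID
Stream 3: error at byte offset 0. INVALID

Answer: yes no no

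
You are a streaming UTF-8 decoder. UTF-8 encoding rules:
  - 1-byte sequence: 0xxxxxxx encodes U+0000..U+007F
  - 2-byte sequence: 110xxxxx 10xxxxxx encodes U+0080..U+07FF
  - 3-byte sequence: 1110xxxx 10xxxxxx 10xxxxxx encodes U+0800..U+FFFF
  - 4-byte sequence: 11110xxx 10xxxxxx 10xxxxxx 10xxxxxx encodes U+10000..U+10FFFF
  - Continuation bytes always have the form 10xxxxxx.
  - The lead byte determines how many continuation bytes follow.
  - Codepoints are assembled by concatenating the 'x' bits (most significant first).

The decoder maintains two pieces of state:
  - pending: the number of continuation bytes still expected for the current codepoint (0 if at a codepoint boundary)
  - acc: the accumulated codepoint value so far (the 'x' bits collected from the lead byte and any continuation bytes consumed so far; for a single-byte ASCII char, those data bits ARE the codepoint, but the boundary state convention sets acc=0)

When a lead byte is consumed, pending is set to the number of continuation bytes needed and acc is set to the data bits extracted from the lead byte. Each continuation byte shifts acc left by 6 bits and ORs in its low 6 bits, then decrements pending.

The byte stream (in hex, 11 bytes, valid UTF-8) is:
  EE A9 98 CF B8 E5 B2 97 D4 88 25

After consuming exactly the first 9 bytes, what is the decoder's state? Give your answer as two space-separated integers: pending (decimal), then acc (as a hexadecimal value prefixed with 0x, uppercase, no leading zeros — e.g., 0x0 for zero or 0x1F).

Byte[0]=EE: 3-byte lead. pending=2, acc=0xE
Byte[1]=A9: continuation. acc=(acc<<6)|0x29=0x3A9, pending=1
Byte[2]=98: continuation. acc=(acc<<6)|0x18=0xEA58, pending=0
Byte[3]=CF: 2-byte lead. pending=1, acc=0xF
Byte[4]=B8: continuation. acc=(acc<<6)|0x38=0x3F8, pending=0
Byte[5]=E5: 3-byte lead. pending=2, acc=0x5
Byte[6]=B2: continuation. acc=(acc<<6)|0x32=0x172, pending=1
Byte[7]=97: continuation. acc=(acc<<6)|0x17=0x5C97, pending=0
Byte[8]=D4: 2-byte lead. pending=1, acc=0x14

Answer: 1 0x14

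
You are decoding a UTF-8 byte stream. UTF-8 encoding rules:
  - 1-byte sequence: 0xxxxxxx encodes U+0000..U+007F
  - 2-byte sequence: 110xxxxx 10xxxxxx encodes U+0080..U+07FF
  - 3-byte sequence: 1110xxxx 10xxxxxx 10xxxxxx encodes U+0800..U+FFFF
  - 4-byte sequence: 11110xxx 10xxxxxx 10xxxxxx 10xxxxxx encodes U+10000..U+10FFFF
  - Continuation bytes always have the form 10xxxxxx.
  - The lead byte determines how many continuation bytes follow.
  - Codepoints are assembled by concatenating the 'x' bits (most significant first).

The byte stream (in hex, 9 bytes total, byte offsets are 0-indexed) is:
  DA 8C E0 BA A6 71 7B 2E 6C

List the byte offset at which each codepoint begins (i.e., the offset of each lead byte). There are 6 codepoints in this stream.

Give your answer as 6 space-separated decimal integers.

Answer: 0 2 5 6 7 8

Derivation:
Byte[0]=DA: 2-byte lead, need 1 cont bytes. acc=0x1A
Byte[1]=8C: continuation. acc=(acc<<6)|0x0C=0x68C
Completed: cp=U+068C (starts at byte 0)
Byte[2]=E0: 3-byte lead, need 2 cont bytes. acc=0x0
Byte[3]=BA: continuation. acc=(acc<<6)|0x3A=0x3A
Byte[4]=A6: continuation. acc=(acc<<6)|0x26=0xEA6
Completed: cp=U+0EA6 (starts at byte 2)
Byte[5]=71: 1-byte ASCII. cp=U+0071
Byte[6]=7B: 1-byte ASCII. cp=U+007B
Byte[7]=2E: 1-byte ASCII. cp=U+002E
Byte[8]=6C: 1-byte ASCII. cp=U+006C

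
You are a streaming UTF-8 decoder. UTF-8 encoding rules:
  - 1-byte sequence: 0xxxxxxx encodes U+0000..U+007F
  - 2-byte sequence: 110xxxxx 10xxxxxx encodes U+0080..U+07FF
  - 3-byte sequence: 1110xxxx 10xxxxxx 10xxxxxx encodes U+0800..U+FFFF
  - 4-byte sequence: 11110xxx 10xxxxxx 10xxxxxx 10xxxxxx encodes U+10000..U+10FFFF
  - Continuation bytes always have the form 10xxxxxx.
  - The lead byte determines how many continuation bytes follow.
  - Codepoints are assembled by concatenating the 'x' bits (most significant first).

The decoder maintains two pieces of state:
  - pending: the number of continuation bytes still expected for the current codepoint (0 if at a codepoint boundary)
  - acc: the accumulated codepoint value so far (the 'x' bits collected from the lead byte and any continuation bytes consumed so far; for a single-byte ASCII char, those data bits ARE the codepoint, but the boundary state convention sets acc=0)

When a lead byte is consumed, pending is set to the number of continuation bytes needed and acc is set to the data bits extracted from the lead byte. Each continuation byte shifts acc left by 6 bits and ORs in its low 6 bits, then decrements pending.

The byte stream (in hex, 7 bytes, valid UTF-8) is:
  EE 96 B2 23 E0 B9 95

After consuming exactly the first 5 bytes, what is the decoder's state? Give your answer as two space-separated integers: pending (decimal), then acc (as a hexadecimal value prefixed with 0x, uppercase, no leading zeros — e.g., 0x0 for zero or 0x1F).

Answer: 2 0x0

Derivation:
Byte[0]=EE: 3-byte lead. pending=2, acc=0xE
Byte[1]=96: continuation. acc=(acc<<6)|0x16=0x396, pending=1
Byte[2]=B2: continuation. acc=(acc<<6)|0x32=0xE5B2, pending=0
Byte[3]=23: 1-byte. pending=0, acc=0x0
Byte[4]=E0: 3-byte lead. pending=2, acc=0x0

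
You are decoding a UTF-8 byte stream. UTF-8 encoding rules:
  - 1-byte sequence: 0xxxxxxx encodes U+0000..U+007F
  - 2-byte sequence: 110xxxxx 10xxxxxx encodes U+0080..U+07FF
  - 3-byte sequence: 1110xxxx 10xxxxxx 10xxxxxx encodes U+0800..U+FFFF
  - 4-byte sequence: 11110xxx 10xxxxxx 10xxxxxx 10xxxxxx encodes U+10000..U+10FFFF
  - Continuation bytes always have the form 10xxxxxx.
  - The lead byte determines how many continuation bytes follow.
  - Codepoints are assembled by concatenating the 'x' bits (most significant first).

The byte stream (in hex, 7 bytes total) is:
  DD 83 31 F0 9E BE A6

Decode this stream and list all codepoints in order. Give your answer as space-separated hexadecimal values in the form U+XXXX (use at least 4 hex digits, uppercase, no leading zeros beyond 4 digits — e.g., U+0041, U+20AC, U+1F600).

Answer: U+0743 U+0031 U+1EFA6

Derivation:
Byte[0]=DD: 2-byte lead, need 1 cont bytes. acc=0x1D
Byte[1]=83: continuation. acc=(acc<<6)|0x03=0x743
Completed: cp=U+0743 (starts at byte 0)
Byte[2]=31: 1-byte ASCII. cp=U+0031
Byte[3]=F0: 4-byte lead, need 3 cont bytes. acc=0x0
Byte[4]=9E: continuation. acc=(acc<<6)|0x1E=0x1E
Byte[5]=BE: continuation. acc=(acc<<6)|0x3E=0x7BE
Byte[6]=A6: continuation. acc=(acc<<6)|0x26=0x1EFA6
Completed: cp=U+1EFA6 (starts at byte 3)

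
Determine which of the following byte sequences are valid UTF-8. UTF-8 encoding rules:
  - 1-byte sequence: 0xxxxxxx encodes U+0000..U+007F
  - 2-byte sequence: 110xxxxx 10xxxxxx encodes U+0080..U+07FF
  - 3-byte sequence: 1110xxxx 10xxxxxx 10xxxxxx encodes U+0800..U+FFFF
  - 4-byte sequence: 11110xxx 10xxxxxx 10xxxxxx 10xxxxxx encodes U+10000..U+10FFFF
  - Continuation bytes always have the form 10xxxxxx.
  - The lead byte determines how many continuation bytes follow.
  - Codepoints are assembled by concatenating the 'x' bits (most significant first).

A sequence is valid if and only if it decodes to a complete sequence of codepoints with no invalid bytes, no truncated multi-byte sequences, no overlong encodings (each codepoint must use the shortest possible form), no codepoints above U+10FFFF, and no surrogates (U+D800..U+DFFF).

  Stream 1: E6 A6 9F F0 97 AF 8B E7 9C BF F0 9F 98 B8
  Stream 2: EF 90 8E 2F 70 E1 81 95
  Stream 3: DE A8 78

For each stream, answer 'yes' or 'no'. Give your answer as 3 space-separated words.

Answer: yes yes yes

Derivation:
Stream 1: decodes cleanly. VALID
Stream 2: decodes cleanly. VALID
Stream 3: decodes cleanly. VALID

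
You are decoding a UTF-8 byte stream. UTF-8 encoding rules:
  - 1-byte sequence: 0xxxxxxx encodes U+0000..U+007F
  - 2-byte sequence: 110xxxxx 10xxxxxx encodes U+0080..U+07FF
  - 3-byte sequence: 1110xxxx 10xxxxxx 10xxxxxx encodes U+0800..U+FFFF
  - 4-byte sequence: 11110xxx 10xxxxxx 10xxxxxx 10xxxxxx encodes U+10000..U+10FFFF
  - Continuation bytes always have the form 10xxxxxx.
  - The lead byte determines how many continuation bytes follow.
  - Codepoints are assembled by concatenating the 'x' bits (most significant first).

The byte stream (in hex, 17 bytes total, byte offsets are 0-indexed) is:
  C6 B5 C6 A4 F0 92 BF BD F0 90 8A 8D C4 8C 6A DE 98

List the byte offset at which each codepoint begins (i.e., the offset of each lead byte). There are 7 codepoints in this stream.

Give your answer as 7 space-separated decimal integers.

Byte[0]=C6: 2-byte lead, need 1 cont bytes. acc=0x6
Byte[1]=B5: continuation. acc=(acc<<6)|0x35=0x1B5
Completed: cp=U+01B5 (starts at byte 0)
Byte[2]=C6: 2-byte lead, need 1 cont bytes. acc=0x6
Byte[3]=A4: continuation. acc=(acc<<6)|0x24=0x1A4
Completed: cp=U+01A4 (starts at byte 2)
Byte[4]=F0: 4-byte lead, need 3 cont bytes. acc=0x0
Byte[5]=92: continuation. acc=(acc<<6)|0x12=0x12
Byte[6]=BF: continuation. acc=(acc<<6)|0x3F=0x4BF
Byte[7]=BD: continuation. acc=(acc<<6)|0x3D=0x12FFD
Completed: cp=U+12FFD (starts at byte 4)
Byte[8]=F0: 4-byte lead, need 3 cont bytes. acc=0x0
Byte[9]=90: continuation. acc=(acc<<6)|0x10=0x10
Byte[10]=8A: continuation. acc=(acc<<6)|0x0A=0x40A
Byte[11]=8D: continuation. acc=(acc<<6)|0x0D=0x1028D
Completed: cp=U+1028D (starts at byte 8)
Byte[12]=C4: 2-byte lead, need 1 cont bytes. acc=0x4
Byte[13]=8C: continuation. acc=(acc<<6)|0x0C=0x10C
Completed: cp=U+010C (starts at byte 12)
Byte[14]=6A: 1-byte ASCII. cp=U+006A
Byte[15]=DE: 2-byte lead, need 1 cont bytes. acc=0x1E
Byte[16]=98: continuation. acc=(acc<<6)|0x18=0x798
Completed: cp=U+0798 (starts at byte 15)

Answer: 0 2 4 8 12 14 15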